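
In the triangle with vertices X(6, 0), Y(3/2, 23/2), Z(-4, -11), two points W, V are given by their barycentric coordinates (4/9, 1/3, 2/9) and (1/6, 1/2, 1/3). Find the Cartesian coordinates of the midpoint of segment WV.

Barycentric coordinates of the midpoint are the average: (11/36, 5/12, 5/18).
Converting: (11/36)·X + (5/12)·Y + (5/18)·Z = (97/72, 125/72).

(97/72, 125/72)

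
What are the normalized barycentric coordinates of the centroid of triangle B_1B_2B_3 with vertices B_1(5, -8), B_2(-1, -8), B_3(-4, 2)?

The centroid is the average of the vertices, so each weight is 1/3.

(1/3, 1/3, 1/3)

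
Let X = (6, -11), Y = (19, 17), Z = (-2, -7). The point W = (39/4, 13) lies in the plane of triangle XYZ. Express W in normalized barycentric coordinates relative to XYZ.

Signed area of the reference triangle: [XYZ] = ½·(6·(17−(-7)) + 19·(-7−(-11)) + (-2)·(-11−17)) = ½·(144 + 76 + 56) = 138.
[WYZ] = ½·((39/4)·(17−(-7)) + 19·(-7−13) + (-2)·(13−17)) = ½·(234 − 380 + 8) = -69, so the X-coordinate is (-69)/138 = -1/2.
[XWZ] = ½·(6·(13−(-7)) + (39/4)·(-7−(-11)) + (-2)·(-11−13)) = ½·(120 + 39 + 48) = 207/2, so the Y-coordinate is 3/4.
[XYW] = ½·(6·(17−13) + 19·(13−(-11)) + (39/4)·(-11−17)) = ½·(24 + 456 − 273) = 207/2, so the Z-coordinate is 3/4.

(-1/2, 3/4, 3/4)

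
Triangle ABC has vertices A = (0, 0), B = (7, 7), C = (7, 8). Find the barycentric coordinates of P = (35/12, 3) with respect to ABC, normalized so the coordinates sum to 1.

Signed area of the reference triangle: [ABC] = ½·(0·(7−8) + 7·(8−0) + 7·(0−7)) = ½·(0 + 56 − 49) = 7/2.
[PBC] = ½·((35/12)·(7−8) + 7·(8−3) + 7·(3−7)) = ½·(-35/12 + 35 − 28) = 49/24, so the A-coordinate is (49/24)/(7/2) = 7/12.
[APC] = ½·(0·(3−8) + (35/12)·(8−0) + 7·(0−3)) = ½·(0 + 70/3 − 21) = 7/6, so the B-coordinate is 1/3.
[ABP] = ½·(0·(7−3) + 7·(3−0) + (35/12)·(0−7)) = ½·(0 + 21 − 245/12) = 7/24, so the C-coordinate is 1/12.
Check: 7/12 + 1/3 + 1/12 = 1.

(7/12, 1/3, 1/12)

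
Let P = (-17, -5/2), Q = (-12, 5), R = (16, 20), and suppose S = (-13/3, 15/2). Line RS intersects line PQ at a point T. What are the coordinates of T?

(-29/2, 5/4)

Barycentric coordinates of S with respect to PQR: (1/3, 1/3, 1/3).
On side PQ the R-coordinate is zero; dropping S's R-weight 1/3 and renormalizing the remaining 1/3 : 1/3 gives weights 1/2, 1/2 on P, Q.
T = (1/2)·(-17, -5/2) + (1/2)·(-12, 5) = (-29/2, 5/4).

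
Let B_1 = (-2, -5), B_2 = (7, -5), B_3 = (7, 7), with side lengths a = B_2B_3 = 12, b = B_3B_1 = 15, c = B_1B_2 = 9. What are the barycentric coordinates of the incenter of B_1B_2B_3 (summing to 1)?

The incenter has barycentric coordinates proportional to the opposite side lengths: (12 : 15 : 9).
Normalizing by 12+15+9 = 36 gives (1/3, 5/12, 1/4).

(1/3, 5/12, 1/4)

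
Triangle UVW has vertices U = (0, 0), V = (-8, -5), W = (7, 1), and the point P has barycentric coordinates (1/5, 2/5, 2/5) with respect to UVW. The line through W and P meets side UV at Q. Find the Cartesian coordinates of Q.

Line WP meets UV where the W-coordinate vanishes; zeroing P's W-weight and renormalizing leaves U, V-weights 1/5 : 2/5 → (1/3, 2/3).
So Q = (1/3)·U + (2/3)·V = (-16/3, -10/3).

(-16/3, -10/3)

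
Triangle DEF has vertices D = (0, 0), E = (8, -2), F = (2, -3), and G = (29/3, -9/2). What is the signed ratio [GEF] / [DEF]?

[DEF] = ½·(0·(-2−(-3)) + 8·(-3−0) + 2·(0−(-2))) = ½·(0 − 24 + 4) = -10.
[GEF] = ½·((29/3)·(-2−(-3)) + 8·(-3−(-9/2)) + 2·(-9/2−(-2))) = ½·(29/3 + 12 − 5) = 25/3, so the ratio is (25/3)/(-10) = -5/6.

-5/6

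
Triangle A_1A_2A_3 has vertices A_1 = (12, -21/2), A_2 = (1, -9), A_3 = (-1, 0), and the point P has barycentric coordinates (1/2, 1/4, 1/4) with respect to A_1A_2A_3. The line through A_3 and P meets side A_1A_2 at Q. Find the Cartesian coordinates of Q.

Line A_3P meets A_1A_2 where the A_3-coordinate vanishes; zeroing P's A_3-weight and renormalizing leaves A_1, A_2-weights 1/2 : 1/4 → (2/3, 1/3).
So Q = (2/3)·A_1 + (1/3)·A_2 = (25/3, -10).

(25/3, -10)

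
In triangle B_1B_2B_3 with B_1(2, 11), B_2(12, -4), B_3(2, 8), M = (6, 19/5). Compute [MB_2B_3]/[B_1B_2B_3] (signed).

1/5

[B_1B_2B_3] = ½·(2·(-4−8) + 12·(8−11) + 2·(11−(-4))) = ½·(-24 − 36 + 30) = -15.
[MB_2B_3] = ½·(6·(-4−8) + 12·(8−(19/5)) + 2·(19/5−(-4))) = ½·(-72 + 252/5 + 78/5) = -3, so the ratio is (-3)/(-15) = 1/5.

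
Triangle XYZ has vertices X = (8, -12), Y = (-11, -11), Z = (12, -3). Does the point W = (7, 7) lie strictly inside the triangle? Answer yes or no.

no

Barycentric coordinates of W: (-54/35, 17/35, 72/35).
The three coordinates are negative, positive, positive; a point is interior exactly when all three are positive.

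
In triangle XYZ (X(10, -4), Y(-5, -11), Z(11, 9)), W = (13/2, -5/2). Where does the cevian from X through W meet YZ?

(3, -1)

Barycentric coordinates of W with respect to XYZ: (1/2, 1/4, 1/4).
On side YZ the X-coordinate is zero; dropping W's X-weight 1/2 and renormalizing the remaining 1/4 : 1/4 gives weights 1/2, 1/2 on Y, Z.
V = (1/2)·(-5, -11) + (1/2)·(11, 9) = (3, -1).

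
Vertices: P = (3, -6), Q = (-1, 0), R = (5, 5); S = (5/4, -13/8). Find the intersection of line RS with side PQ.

Barycentric coordinates of S with respect to PQR: (3/8, 1/2, 1/8).
On side PQ the R-coordinate is zero; dropping S's R-weight 1/8 and renormalizing the remaining 3/8 : 1/2 gives weights 3/7, 4/7 on P, Q.
T = (3/7)·(3, -6) + (4/7)·(-1, 0) = (5/7, -18/7).

(5/7, -18/7)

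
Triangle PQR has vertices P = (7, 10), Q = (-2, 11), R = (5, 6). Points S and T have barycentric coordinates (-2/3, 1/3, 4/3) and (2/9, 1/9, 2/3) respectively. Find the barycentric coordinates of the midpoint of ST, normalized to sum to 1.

(-2/9, 2/9, 1)

Since both coordinate triples sum to 1, the midpoint's barycentrics are the componentwise average.
(-2/3+2/9)/2 = -2/9; similarly 2/9 and 1.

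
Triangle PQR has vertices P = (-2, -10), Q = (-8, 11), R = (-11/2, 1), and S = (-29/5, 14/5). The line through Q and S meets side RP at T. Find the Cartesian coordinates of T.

(-13/3, -8/3)

Barycentric coordinates of S with respect to PQR: (1/5, 2/5, 2/5).
On side RP the Q-coordinate is zero; dropping S's Q-weight 2/5 and renormalizing the remaining 2/5 : 1/5 gives weights 2/3, 1/3 on R, P.
T = (2/3)·(-11/2, 1) + (1/3)·(-2, -10) = (-13/3, -8/3).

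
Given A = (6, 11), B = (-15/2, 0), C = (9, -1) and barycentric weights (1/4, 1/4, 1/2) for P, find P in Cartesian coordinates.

P = (1/4)·A + (1/4)·B + (1/2)·C.
x-coordinate: (1/4)·6 + (1/4)·(-15/2) + (1/2)·9 = 33/8.
y-coordinate: (1/4)·11 + (1/4)·0 + (1/2)·(-1) = 9/4.

(33/8, 9/4)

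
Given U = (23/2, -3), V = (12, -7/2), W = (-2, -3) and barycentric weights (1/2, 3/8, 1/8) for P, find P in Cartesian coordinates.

P = (1/2)·U + (3/8)·V + (1/8)·W.
x-coordinate: (1/2)·(23/2) + (3/8)·12 + (1/8)·(-2) = 10.
y-coordinate: (1/2)·(-3) + (3/8)·(-7/2) + (1/8)·(-3) = -51/16.

(10, -51/16)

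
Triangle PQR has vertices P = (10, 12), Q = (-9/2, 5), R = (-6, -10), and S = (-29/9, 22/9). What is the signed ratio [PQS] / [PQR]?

2/9

[PQR] = ½·(10·(5−(-10)) + (-9/2)·(-10−12) + (-6)·(12−5)) = ½·(150 + 99 − 42) = 207/2.
[PQS] = ½·(10·(5−(22/9)) + (-9/2)·(22/9−12) + (-29/9)·(12−5)) = ½·(230/9 + 43 − 203/9) = 23, so the ratio is 23/(207/2) = 2/9.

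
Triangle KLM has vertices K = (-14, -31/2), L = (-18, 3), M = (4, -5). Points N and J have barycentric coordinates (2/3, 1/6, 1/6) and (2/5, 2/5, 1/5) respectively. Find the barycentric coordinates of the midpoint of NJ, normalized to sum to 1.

Since both coordinate triples sum to 1, the midpoint's barycentrics are the componentwise average.
(2/3+2/5)/2 = 8/15; similarly 17/60 and 11/60.

(8/15, 17/60, 11/60)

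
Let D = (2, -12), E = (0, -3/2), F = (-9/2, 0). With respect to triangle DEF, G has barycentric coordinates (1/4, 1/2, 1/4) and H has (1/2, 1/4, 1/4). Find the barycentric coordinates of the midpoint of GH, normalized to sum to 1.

(3/8, 3/8, 1/4)

Since both coordinate triples sum to 1, the midpoint's barycentrics are the componentwise average.
(1/4+1/2)/2 = 3/8; similarly 3/8 and 1/4.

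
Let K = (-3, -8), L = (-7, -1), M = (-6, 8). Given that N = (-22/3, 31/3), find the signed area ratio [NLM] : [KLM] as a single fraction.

-1/3

[KLM] = ½·((-3)·(-1−8) + (-7)·(8−(-8)) + (-6)·(-8−(-1))) = ½·(27 − 112 + 42) = -43/2.
[NLM] = ½·((-22/3)·(-1−8) + (-7)·(8−(31/3)) + (-6)·(31/3−(-1))) = ½·(66 + 49/3 − 68) = 43/6, so the ratio is (43/6)/(-43/2) = -1/3.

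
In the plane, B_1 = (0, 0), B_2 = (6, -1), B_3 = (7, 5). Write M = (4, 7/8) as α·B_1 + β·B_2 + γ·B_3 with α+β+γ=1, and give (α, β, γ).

Signed area of the reference triangle: [B_1B_2B_3] = ½·(0·(-1−5) + 6·(5−0) + 7·(0−(-1))) = ½·(0 + 30 + 7) = 37/2.
[MB_2B_3] = ½·(4·(-1−5) + 6·(5−(7/8)) + 7·(7/8−(-1))) = ½·(-24 + 99/4 + 105/8) = 111/16, so the B_1-coordinate is (111/16)/(37/2) = 3/8.
[B_1MB_3] = ½·(0·(7/8−5) + 4·(5−0) + 7·(0−(7/8))) = ½·(0 + 20 − 49/8) = 111/16, so the B_2-coordinate is 3/8.
[B_1B_2M] = ½·(0·(-1−(7/8)) + 6·(7/8−0) + 4·(0−(-1))) = ½·(0 + 21/4 + 4) = 37/8, so the B_3-coordinate is 1/4.

(3/8, 3/8, 1/4)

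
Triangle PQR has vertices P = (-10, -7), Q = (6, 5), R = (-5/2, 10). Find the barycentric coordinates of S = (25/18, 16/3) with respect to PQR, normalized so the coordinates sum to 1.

Signed area of the reference triangle: [PQR] = ½·((-10)·(5−10) + 6·(10−(-7)) + (-5/2)·(-7−5)) = ½·(50 + 102 + 30) = 91.
[SQR] = ½·((25/18)·(5−10) + 6·(10−(16/3)) + (-5/2)·(16/3−5)) = ½·(-125/18 + 28 − 5/6) = 91/9, so the P-coordinate is (91/9)/91 = 1/9.
[PSR] = ½·((-10)·(16/3−10) + (25/18)·(10−(-7)) + (-5/2)·(-7−(16/3))) = ½·(140/3 + 425/18 + 185/6) = 455/9, so the Q-coordinate is 5/9.
[PQS] = ½·((-10)·(5−(16/3)) + 6·(16/3−(-7)) + (25/18)·(-7−5)) = ½·(10/3 + 74 − 50/3) = 91/3, so the R-coordinate is 1/3.
Check: 1/9 + 5/9 + 1/3 = 1.

(1/9, 5/9, 1/3)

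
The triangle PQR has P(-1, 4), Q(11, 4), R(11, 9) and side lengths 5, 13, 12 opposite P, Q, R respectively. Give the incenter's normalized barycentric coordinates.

The incenter has barycentric coordinates proportional to the opposite side lengths: (5 : 13 : 12).
Normalizing by 5+13+12 = 30 gives (1/6, 13/30, 2/5).

(1/6, 13/30, 2/5)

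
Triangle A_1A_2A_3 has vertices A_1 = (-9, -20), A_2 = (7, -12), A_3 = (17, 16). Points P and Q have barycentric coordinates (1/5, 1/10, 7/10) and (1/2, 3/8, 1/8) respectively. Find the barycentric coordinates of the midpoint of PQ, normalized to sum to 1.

Since both coordinate triples sum to 1, the midpoint's barycentrics are the componentwise average.
(1/5+1/2)/2 = 7/20; similarly 19/80 and 33/80.

(7/20, 19/80, 33/80)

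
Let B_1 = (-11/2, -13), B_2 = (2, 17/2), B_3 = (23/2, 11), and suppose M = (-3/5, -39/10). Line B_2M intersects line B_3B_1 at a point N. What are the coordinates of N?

Barycentric coordinates of M with respect to B_1B_2B_3: (3/5, 1/5, 1/5).
On side B_3B_1 the B_2-coordinate is zero; dropping M's B_2-weight 1/5 and renormalizing the remaining 1/5 : 3/5 gives weights 1/4, 3/4 on B_3, B_1.
N = (1/4)·(23/2, 11) + (3/4)·(-11/2, -13) = (-5/4, -7).

(-5/4, -7)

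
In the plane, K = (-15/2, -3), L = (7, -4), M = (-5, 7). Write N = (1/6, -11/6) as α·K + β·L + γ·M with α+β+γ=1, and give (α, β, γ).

(1/3, 1/2, 1/6)

Signed area of the reference triangle: [KLM] = ½·((-15/2)·(-4−7) + 7·(7−(-3)) + (-5)·(-3−(-4))) = ½·(165/2 + 70 − 5) = 295/4.
[NLM] = ½·((1/6)·(-4−7) + 7·(7−(-11/6)) + (-5)·(-11/6−(-4))) = ½·(-11/6 + 371/6 − 65/6) = 295/12, so the K-coordinate is (295/12)/(295/4) = 1/3.
[KNM] = ½·((-15/2)·(-11/6−7) + (1/6)·(7−(-3)) + (-5)·(-3−(-11/6))) = ½·(265/4 + 5/3 + 35/6) = 295/8, so the L-coordinate is 1/2.
[KLN] = ½·((-15/2)·(-4−(-11/6)) + 7·(-11/6−(-3)) + (1/6)·(-3−(-4))) = ½·(65/4 + 49/6 + 1/6) = 295/24, so the M-coordinate is 1/6.
Check: 1/3 + 1/2 + 1/6 = 1.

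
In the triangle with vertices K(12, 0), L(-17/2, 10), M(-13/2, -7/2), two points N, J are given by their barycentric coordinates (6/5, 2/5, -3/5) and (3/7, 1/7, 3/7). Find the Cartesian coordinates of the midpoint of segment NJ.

Barycentric coordinates of the midpoint are the average: (57/70, 19/70, -3/35).
Converting: (57/70)·K + (19/70)·L + (-3/35)·M = (1123/140, 211/70).

(1123/140, 211/70)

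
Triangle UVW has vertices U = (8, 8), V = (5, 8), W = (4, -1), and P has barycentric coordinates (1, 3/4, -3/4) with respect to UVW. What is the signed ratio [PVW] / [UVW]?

The signed ratio [PVW]/[UVW] equals the barycentric coordinate of P at vertex U, which is 1.

1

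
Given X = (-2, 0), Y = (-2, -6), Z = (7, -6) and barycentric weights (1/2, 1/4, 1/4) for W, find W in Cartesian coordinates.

(1/4, -3)

W = (1/2)·X + (1/4)·Y + (1/4)·Z.
x-coordinate: (1/2)·(-2) + (1/4)·(-2) + (1/4)·7 = 1/4.
y-coordinate: (1/2)·0 + (1/4)·(-6) + (1/4)·(-6) = -3.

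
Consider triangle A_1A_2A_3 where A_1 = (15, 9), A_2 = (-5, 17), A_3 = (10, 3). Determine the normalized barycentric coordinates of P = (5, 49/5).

Signed area of the reference triangle: [A_1A_2A_3] = ½·(15·(17−3) + (-5)·(3−9) + 10·(9−17)) = ½·(210 + 30 − 80) = 80.
[PA_2A_3] = ½·(5·(17−3) + (-5)·(3−(49/5)) + 10·(49/5−17)) = ½·(70 + 34 − 72) = 16, so the A_1-coordinate is 16/80 = 1/5.
[A_1PA_3] = ½·(15·(49/5−3) + 5·(3−9) + 10·(9−(49/5))) = ½·(102 − 30 − 8) = 32, so the A_2-coordinate is 2/5.
[A_1A_2P] = ½·(15·(17−(49/5)) + (-5)·(49/5−9) + 5·(9−17)) = ½·(108 − 4 − 40) = 32, so the A_3-coordinate is 2/5.
Check: 1/5 + 2/5 + 2/5 = 1.

(1/5, 2/5, 2/5)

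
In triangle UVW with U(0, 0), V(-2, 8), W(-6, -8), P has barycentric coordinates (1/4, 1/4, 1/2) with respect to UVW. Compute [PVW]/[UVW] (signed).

The signed ratio [PVW]/[UVW] equals the barycentric coordinate of P at vertex U, which is 1/4.

1/4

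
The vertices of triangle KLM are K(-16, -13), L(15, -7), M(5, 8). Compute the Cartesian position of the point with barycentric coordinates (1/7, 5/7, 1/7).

N = (1/7)·K + (5/7)·L + (1/7)·M.
x-coordinate: (1/7)·(-16) + (5/7)·15 + (1/7)·5 = 64/7.
y-coordinate: (1/7)·(-13) + (5/7)·(-7) + (1/7)·8 = -40/7.

(64/7, -40/7)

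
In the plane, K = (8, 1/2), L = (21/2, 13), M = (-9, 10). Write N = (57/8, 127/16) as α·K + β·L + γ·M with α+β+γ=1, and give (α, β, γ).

Signed area of the reference triangle: [KLM] = ½·(8·(13−10) + (21/2)·(10−(1/2)) + (-9)·(1/2−13)) = ½·(24 + 399/4 + 225/2) = 945/8.
[NLM] = ½·((57/8)·(13−10) + (21/2)·(10−(127/16)) + (-9)·(127/16−13)) = ½·(171/8 + 693/32 + 729/16) = 2835/64, so the K-coordinate is (2835/64)/(945/8) = 3/8.
[KNM] = ½·(8·(127/16−10) + (57/8)·(10−(1/2)) + (-9)·(1/2−(127/16))) = ½·(-33/2 + 1083/16 + 1071/16) = 945/16, so the L-coordinate is 1/2.
[KLN] = ½·(8·(13−(127/16)) + (21/2)·(127/16−(1/2)) + (57/8)·(1/2−13)) = ½·(81/2 + 2499/32 − 1425/16) = 945/64, so the M-coordinate is 1/8.
Check: 3/8 + 1/2 + 1/8 = 1.

(3/8, 1/2, 1/8)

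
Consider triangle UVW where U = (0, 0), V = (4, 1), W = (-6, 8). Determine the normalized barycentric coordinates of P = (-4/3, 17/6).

(1/2, 1/6, 1/3)

Signed area of the reference triangle: [UVW] = ½·(0·(1−8) + 4·(8−0) + (-6)·(0−1)) = ½·(0 + 32 + 6) = 19.
[PVW] = ½·((-4/3)·(1−8) + 4·(8−(17/6)) + (-6)·(17/6−1)) = ½·(28/3 + 62/3 − 11) = 19/2, so the U-coordinate is (19/2)/19 = 1/2.
[UPW] = ½·(0·(17/6−8) + (-4/3)·(8−0) + (-6)·(0−(17/6))) = ½·(0 − 32/3 + 17) = 19/6, so the V-coordinate is 1/6.
[UVP] = ½·(0·(1−(17/6)) + 4·(17/6−0) + (-4/3)·(0−1)) = ½·(0 + 34/3 + 4/3) = 19/3, so the W-coordinate is 1/3.
Check: 1/2 + 1/6 + 1/3 = 1.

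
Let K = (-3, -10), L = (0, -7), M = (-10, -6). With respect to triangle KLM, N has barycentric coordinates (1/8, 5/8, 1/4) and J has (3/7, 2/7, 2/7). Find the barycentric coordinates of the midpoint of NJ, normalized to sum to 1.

(31/112, 51/112, 15/56)

Since both coordinate triples sum to 1, the midpoint's barycentrics are the componentwise average.
(1/8+3/7)/2 = 31/112; similarly 51/112 and 15/56.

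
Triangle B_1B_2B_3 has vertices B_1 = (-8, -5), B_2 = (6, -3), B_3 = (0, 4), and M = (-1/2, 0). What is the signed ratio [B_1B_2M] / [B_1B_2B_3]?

[B_1B_2B_3] = ½·((-8)·(-3−4) + 6·(4−(-5)) + 0·(-5−(-3))) = ½·(56 + 54 + 0) = 55.
[B_1B_2M] = ½·((-8)·(-3−0) + 6·(0−(-5)) + (-1/2)·(-5−(-3))) = ½·(24 + 30 + 1) = 55/2, so the ratio is (55/2)/55 = 1/2.

1/2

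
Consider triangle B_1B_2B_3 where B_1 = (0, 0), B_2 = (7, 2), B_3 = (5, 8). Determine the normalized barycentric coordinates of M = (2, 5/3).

Signed area of the reference triangle: [B_1B_2B_3] = ½·(0·(2−8) + 7·(8−0) + 5·(0−2)) = ½·(0 + 56 − 10) = 23.
[MB_2B_3] = ½·(2·(2−8) + 7·(8−(5/3)) + 5·(5/3−2)) = ½·(-12 + 133/3 − 5/3) = 46/3, so the B_1-coordinate is (46/3)/23 = 2/3.
[B_1MB_3] = ½·(0·(5/3−8) + 2·(8−0) + 5·(0−(5/3))) = ½·(0 + 16 − 25/3) = 23/6, so the B_2-coordinate is 1/6.
[B_1B_2M] = ½·(0·(2−(5/3)) + 7·(5/3−0) + 2·(0−2)) = ½·(0 + 35/3 − 4) = 23/6, so the B_3-coordinate is 1/6.

(2/3, 1/6, 1/6)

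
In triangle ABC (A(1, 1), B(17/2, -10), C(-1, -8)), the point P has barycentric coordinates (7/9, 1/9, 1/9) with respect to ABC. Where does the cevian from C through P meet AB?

Line CP meets AB where the C-coordinate vanishes; zeroing P's C-weight and renormalizing leaves A, B-weights 7/9 : 1/9 → (7/8, 1/8).
So Q = (7/8)·A + (1/8)·B = (31/16, -3/8).

(31/16, -3/8)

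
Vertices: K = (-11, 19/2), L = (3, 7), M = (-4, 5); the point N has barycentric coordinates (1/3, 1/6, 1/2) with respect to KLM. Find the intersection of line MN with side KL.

Line MN meets KL where the M-coordinate vanishes; zeroing N's M-weight and renormalizing leaves K, L-weights 1/3 : 1/6 → (2/3, 1/3).
So J = (2/3)·K + (1/3)·L = (-19/3, 26/3).

(-19/3, 26/3)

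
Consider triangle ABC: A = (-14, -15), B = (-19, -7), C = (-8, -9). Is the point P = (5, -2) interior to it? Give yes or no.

Barycentric coordinates of P: (-103/78, -6/13, 217/78).
The three coordinates are negative, negative, positive; a point is interior exactly when all three are positive.

no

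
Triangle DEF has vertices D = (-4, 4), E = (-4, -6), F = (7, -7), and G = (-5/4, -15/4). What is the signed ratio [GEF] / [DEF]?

1/4

[DEF] = ½·((-4)·(-6−(-7)) + (-4)·(-7−4) + 7·(4−(-6))) = ½·(-4 + 44 + 70) = 55.
[GEF] = ½·((-5/4)·(-6−(-7)) + (-4)·(-7−(-15/4)) + 7·(-15/4−(-6))) = ½·(-5/4 + 13 + 63/4) = 55/4, so the ratio is (55/4)/55 = 1/4.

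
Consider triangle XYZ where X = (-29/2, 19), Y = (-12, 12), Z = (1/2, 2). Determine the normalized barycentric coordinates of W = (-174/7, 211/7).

Signed area of the reference triangle: [XYZ] = ½·((-29/2)·(12−2) + (-12)·(2−19) + (1/2)·(19−12)) = ½·(-145 + 204 + 7/2) = 125/4.
[WYZ] = ½·((-174/7)·(12−2) + (-12)·(2−(211/7)) + (1/2)·(211/7−12)) = ½·(-1740/7 + 2364/7 + 127/14) = 1375/28, so the X-coordinate is (1375/28)/(125/4) = 11/7.
[XWZ] = ½·((-29/2)·(211/7−2) + (-174/7)·(2−19) + (1/2)·(19−(211/7))) = ½·(-5713/14 + 2958/7 − 39/7) = 125/28, so the Y-coordinate is 1/7.
[XYW] = ½·((-29/2)·(12−(211/7)) + (-12)·(211/7−19) + (-174/7)·(19−12)) = ½·(3683/14 − 936/7 − 174) = -625/28, so the Z-coordinate is -5/7.

(11/7, 1/7, -5/7)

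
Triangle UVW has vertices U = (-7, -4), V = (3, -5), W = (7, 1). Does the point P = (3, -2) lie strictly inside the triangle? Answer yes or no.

Barycentric coordinates of P: (3/16, 11/32, 15/32).
The three coordinates are positive, positive, positive; a point is interior exactly when all three are positive.

yes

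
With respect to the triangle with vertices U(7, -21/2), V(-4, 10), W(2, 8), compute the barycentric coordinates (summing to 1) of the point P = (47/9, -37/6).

(7/9, 1/9, 1/9)

Signed area of the reference triangle: [UVW] = ½·(7·(10−8) + (-4)·(8−(-21/2)) + 2·(-21/2−10)) = ½·(14 − 74 − 41) = -101/2.
[PVW] = ½·((47/9)·(10−8) + (-4)·(8−(-37/6)) + 2·(-37/6−10)) = ½·(94/9 − 170/3 − 97/3) = -707/18, so the U-coordinate is (-707/18)/(-101/2) = 7/9.
[UPW] = ½·(7·(-37/6−8) + (47/9)·(8−(-21/2)) + 2·(-21/2−(-37/6))) = ½·(-595/6 + 1739/18 − 26/3) = -101/18, so the V-coordinate is 1/9.
[UVP] = ½·(7·(10−(-37/6)) + (-4)·(-37/6−(-21/2)) + (47/9)·(-21/2−10)) = ½·(679/6 − 52/3 − 1927/18) = -101/18, so the W-coordinate is 1/9.
Check: 7/9 + 1/9 + 1/9 = 1.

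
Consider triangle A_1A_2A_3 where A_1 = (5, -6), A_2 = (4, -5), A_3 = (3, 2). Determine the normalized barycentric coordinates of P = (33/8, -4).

Signed area of the reference triangle: [A_1A_2A_3] = ½·(5·(-5−2) + 4·(2−(-6)) + 3·(-6−(-5))) = ½·(-35 + 32 − 3) = -3.
[PA_2A_3] = ½·((33/8)·(-5−2) + 4·(2−(-4)) + 3·(-4−(-5))) = ½·(-231/8 + 24 + 3) = -15/16, so the A_1-coordinate is (-15/16)/(-3) = 5/16.
[A_1PA_3] = ½·(5·(-4−2) + (33/8)·(2−(-6)) + 3·(-6−(-4))) = ½·(-30 + 33 − 6) = -3/2, so the A_2-coordinate is 1/2.
[A_1A_2P] = ½·(5·(-5−(-4)) + 4·(-4−(-6)) + (33/8)·(-6−(-5))) = ½·(-5 + 8 − 33/8) = -9/16, so the A_3-coordinate is 3/16.
Check: 5/16 + 1/2 + 3/16 = 1.

(5/16, 1/2, 3/16)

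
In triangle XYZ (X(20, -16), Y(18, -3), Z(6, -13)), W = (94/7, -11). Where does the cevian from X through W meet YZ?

Barycentric coordinates of W with respect to XYZ: (2/7, 2/7, 3/7).
On side YZ the X-coordinate is zero; dropping W's X-weight 2/7 and renormalizing the remaining 2/7 : 3/7 gives weights 2/5, 3/5 on Y, Z.
V = (2/5)·(18, -3) + (3/5)·(6, -13) = (54/5, -9).

(54/5, -9)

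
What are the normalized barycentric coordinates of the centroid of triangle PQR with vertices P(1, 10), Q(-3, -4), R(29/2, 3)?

The centroid is the average of the vertices, so each weight is 1/3.

(1/3, 1/3, 1/3)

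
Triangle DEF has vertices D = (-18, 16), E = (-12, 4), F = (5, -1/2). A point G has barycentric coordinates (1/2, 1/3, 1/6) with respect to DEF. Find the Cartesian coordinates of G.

G = (1/2)·D + (1/3)·E + (1/6)·F.
x-coordinate: (1/2)·(-18) + (1/3)·(-12) + (1/6)·5 = -73/6.
y-coordinate: (1/2)·16 + (1/3)·4 + (1/6)·(-1/2) = 37/4.

(-73/6, 37/4)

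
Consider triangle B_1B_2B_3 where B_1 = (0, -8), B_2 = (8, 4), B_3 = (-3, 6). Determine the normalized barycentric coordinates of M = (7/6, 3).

(1/6, 1/3, 1/2)

Signed area of the reference triangle: [B_1B_2B_3] = ½·(0·(4−6) + 8·(6−(-8)) + (-3)·(-8−4)) = ½·(0 + 112 + 36) = 74.
[MB_2B_3] = ½·((7/6)·(4−6) + 8·(6−3) + (-3)·(3−4)) = ½·(-7/3 + 24 + 3) = 37/3, so the B_1-coordinate is (37/3)/74 = 1/6.
[B_1MB_3] = ½·(0·(3−6) + (7/6)·(6−(-8)) + (-3)·(-8−3)) = ½·(0 + 49/3 + 33) = 74/3, so the B_2-coordinate is 1/3.
[B_1B_2M] = ½·(0·(4−3) + 8·(3−(-8)) + (7/6)·(-8−4)) = ½·(0 + 88 − 14) = 37, so the B_3-coordinate is 1/2.
Check: 1/6 + 1/3 + 1/2 = 1.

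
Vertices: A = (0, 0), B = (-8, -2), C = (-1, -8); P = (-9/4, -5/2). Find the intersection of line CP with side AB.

Barycentric coordinates of P with respect to ABC: (1/2, 1/4, 1/4).
On side AB the C-coordinate is zero; dropping P's C-weight 1/4 and renormalizing the remaining 1/2 : 1/4 gives weights 2/3, 1/3 on A, B.
Q = (2/3)·(0, 0) + (1/3)·(-8, -2) = (-8/3, -2/3).

(-8/3, -2/3)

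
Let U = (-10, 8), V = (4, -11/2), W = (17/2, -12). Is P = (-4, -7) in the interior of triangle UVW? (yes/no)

no

Barycentric coordinates of P: (235/121, -630/121, 516/121).
The three coordinates are positive, negative, positive; a point is interior exactly when all three are positive.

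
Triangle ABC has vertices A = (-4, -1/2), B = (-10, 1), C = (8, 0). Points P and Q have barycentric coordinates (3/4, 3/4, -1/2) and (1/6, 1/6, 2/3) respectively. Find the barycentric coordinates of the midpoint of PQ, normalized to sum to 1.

(11/24, 11/24, 1/12)

Since both coordinate triples sum to 1, the midpoint's barycentrics are the componentwise average.
(3/4+1/6)/2 = 11/24; similarly 11/24 and 1/12.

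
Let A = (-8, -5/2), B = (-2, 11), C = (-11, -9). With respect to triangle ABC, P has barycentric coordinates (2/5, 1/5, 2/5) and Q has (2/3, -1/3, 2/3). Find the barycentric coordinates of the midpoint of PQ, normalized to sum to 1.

(8/15, -1/15, 8/15)

Since both coordinate triples sum to 1, the midpoint's barycentrics are the componentwise average.
(2/5+2/3)/2 = 8/15; similarly -1/15 and 8/15.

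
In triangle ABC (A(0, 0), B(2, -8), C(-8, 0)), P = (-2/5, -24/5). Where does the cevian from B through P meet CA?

Barycentric coordinates of P with respect to ABC: (1/5, 3/5, 1/5).
On side CA the B-coordinate is zero; dropping P's B-weight 3/5 and renormalizing the remaining 1/5 : 1/5 gives weights 1/2, 1/2 on C, A.
Q = (1/2)·(-8, 0) + (1/2)·(0, 0) = (-4, 0).

(-4, 0)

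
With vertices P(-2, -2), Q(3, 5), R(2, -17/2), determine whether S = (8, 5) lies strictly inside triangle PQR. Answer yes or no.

no

Barycentric coordinates of S: (-135/121, 186/121, 70/121).
The three coordinates are negative, positive, positive; a point is interior exactly when all three are positive.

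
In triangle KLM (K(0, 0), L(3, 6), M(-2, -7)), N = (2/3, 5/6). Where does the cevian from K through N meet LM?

Barycentric coordinates of N with respect to KLM: (1/2, 1/3, 1/6).
On side LM the K-coordinate is zero; dropping N's K-weight 1/2 and renormalizing the remaining 1/3 : 1/6 gives weights 2/3, 1/3 on L, M.
J = (2/3)·(3, 6) + (1/3)·(-2, -7) = (4/3, 5/3).

(4/3, 5/3)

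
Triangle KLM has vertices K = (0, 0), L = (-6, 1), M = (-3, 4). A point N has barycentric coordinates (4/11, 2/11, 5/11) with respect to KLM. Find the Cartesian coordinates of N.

(-27/11, 2)

N = (4/11)·K + (2/11)·L + (5/11)·M.
x-coordinate: (4/11)·0 + (2/11)·(-6) + (5/11)·(-3) = -27/11.
y-coordinate: (4/11)·0 + (2/11)·1 + (5/11)·4 = 2.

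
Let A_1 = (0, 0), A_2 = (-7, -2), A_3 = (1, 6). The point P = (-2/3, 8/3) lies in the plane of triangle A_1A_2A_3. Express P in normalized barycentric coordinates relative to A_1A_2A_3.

(1/3, 1/6, 1/2)

Signed area of the reference triangle: [A_1A_2A_3] = ½·(0·(-2−6) + (-7)·(6−0) + 1·(0−(-2))) = ½·(0 − 42 + 2) = -20.
[PA_2A_3] = ½·((-2/3)·(-2−6) + (-7)·(6−(8/3)) + 1·(8/3−(-2))) = ½·(16/3 − 70/3 + 14/3) = -20/3, so the A_1-coordinate is (-20/3)/(-20) = 1/3.
[A_1PA_3] = ½·(0·(8/3−6) + (-2/3)·(6−0) + 1·(0−(8/3))) = ½·(0 − 4 − 8/3) = -10/3, so the A_2-coordinate is 1/6.
[A_1A_2P] = ½·(0·(-2−(8/3)) + (-7)·(8/3−0) + (-2/3)·(0−(-2))) = ½·(0 − 56/3 − 4/3) = -10, so the A_3-coordinate is 1/2.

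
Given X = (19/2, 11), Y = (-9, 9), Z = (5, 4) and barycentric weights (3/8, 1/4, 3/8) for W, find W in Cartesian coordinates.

W = (3/8)·X + (1/4)·Y + (3/8)·Z.
x-coordinate: (3/8)·(19/2) + (1/4)·(-9) + (3/8)·5 = 51/16.
y-coordinate: (3/8)·11 + (1/4)·9 + (3/8)·4 = 63/8.

(51/16, 63/8)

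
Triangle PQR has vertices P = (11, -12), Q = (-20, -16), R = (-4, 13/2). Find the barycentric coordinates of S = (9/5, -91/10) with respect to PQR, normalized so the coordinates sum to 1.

(3/5, 1/5, 1/5)

Signed area of the reference triangle: [PQR] = ½·(11·(-16−(13/2)) + (-20)·(13/2−(-12)) + (-4)·(-12−(-16))) = ½·(-495/2 − 370 − 16) = -1267/4.
[SQR] = ½·((9/5)·(-16−(13/2)) + (-20)·(13/2−(-91/10)) + (-4)·(-91/10−(-16))) = ½·(-81/2 − 312 − 138/5) = -3801/20, so the P-coordinate is (-3801/20)/(-1267/4) = 3/5.
[PSR] = ½·(11·(-91/10−(13/2)) + (9/5)·(13/2−(-12)) + (-4)·(-12−(-91/10))) = ½·(-858/5 + 333/10 + 58/5) = -1267/20, so the Q-coordinate is 1/5.
[PQS] = ½·(11·(-16−(-91/10)) + (-20)·(-91/10−(-12)) + (9/5)·(-12−(-16))) = ½·(-759/10 − 58 + 36/5) = -1267/20, so the R-coordinate is 1/5.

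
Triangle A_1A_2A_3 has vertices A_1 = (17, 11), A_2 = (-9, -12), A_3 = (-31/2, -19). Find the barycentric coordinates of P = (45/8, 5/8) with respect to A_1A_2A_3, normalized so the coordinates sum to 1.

Signed area of the reference triangle: [A_1A_2A_3] = ½·(17·(-12−(-19)) + (-9)·(-19−11) + (-31/2)·(11−(-12))) = ½·(119 + 270 − 713/2) = 65/4.
[PA_2A_3] = ½·((45/8)·(-12−(-19)) + (-9)·(-19−(5/8)) + (-31/2)·(5/8−(-12))) = ½·(315/8 + 1413/8 − 3131/16) = 325/32, so the A_1-coordinate is (325/32)/(65/4) = 5/8.
[A_1PA_3] = ½·(17·(5/8−(-19)) + (45/8)·(-19−11) + (-31/2)·(11−(5/8))) = ½·(2669/8 − 675/4 − 2573/16) = 65/32, so the A_2-coordinate is 1/8.
[A_1A_2P] = ½·(17·(-12−(5/8)) + (-9)·(5/8−11) + (45/8)·(11−(-12))) = ½·(-1717/8 + 747/8 + 1035/8) = 65/16, so the A_3-coordinate is 1/4.
Check: 5/8 + 1/8 + 1/4 = 1.

(5/8, 1/8, 1/4)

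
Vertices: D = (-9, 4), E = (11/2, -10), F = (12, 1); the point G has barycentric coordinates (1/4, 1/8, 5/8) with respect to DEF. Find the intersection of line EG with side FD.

Line EG meets FD where the E-coordinate vanishes; zeroing G's E-weight and renormalizing leaves F, D-weights 5/8 : 1/4 → (5/7, 2/7).
So H = (5/7)·F + (2/7)·D = (6, 13/7).

(6, 13/7)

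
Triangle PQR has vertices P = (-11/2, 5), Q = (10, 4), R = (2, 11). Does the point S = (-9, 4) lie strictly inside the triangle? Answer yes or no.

no

Barycentric coordinates of S: (266/201, -9/67, -38/201).
The three coordinates are positive, negative, negative; a point is interior exactly when all three are positive.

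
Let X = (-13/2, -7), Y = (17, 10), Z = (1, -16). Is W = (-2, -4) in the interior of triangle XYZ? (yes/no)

yes

Barycentric coordinates of W: (90/113, 21/113, 2/113).
The three coordinates are positive, positive, positive; a point is interior exactly when all three are positive.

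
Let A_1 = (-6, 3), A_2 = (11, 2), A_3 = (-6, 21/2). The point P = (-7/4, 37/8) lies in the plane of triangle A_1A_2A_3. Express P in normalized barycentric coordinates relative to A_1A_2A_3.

(1/2, 1/4, 1/4)

Signed area of the reference triangle: [A_1A_2A_3] = ½·((-6)·(2−(21/2)) + 11·(21/2−3) + (-6)·(3−2)) = ½·(51 + 165/2 − 6) = 255/4.
[PA_2A_3] = ½·((-7/4)·(2−(21/2)) + 11·(21/2−(37/8)) + (-6)·(37/8−2)) = ½·(119/8 + 517/8 − 63/4) = 255/8, so the A_1-coordinate is (255/8)/(255/4) = 1/2.
[A_1PA_3] = ½·((-6)·(37/8−(21/2)) + (-7/4)·(21/2−3) + (-6)·(3−(37/8))) = ½·(141/4 − 105/8 + 39/4) = 255/16, so the A_2-coordinate is 1/4.
[A_1A_2P] = ½·((-6)·(2−(37/8)) + 11·(37/8−3) + (-7/4)·(3−2)) = ½·(63/4 + 143/8 − 7/4) = 255/16, so the A_3-coordinate is 1/4.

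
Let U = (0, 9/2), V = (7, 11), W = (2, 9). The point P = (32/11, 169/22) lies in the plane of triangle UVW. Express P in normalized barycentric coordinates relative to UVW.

(5/11, 4/11, 2/11)

Signed area of the reference triangle: [UVW] = ½·(0·(11−9) + 7·(9−(9/2)) + 2·(9/2−11)) = ½·(0 + 63/2 − 13) = 37/4.
[PVW] = ½·((32/11)·(11−9) + 7·(9−(169/22)) + 2·(169/22−11)) = ½·(64/11 + 203/22 − 73/11) = 185/44, so the U-coordinate is (185/44)/(37/4) = 5/11.
[UPW] = ½·(0·(169/22−9) + (32/11)·(9−(9/2)) + 2·(9/2−(169/22))) = ½·(0 + 144/11 − 70/11) = 37/11, so the V-coordinate is 4/11.
[UVP] = ½·(0·(11−(169/22)) + 7·(169/22−(9/2)) + (32/11)·(9/2−11)) = ½·(0 + 245/11 − 208/11) = 37/22, so the W-coordinate is 2/11.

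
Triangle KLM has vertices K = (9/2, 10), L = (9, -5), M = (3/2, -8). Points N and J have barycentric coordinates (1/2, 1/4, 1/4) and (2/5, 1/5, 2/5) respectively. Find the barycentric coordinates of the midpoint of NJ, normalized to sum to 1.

Since both coordinate triples sum to 1, the midpoint's barycentrics are the componentwise average.
(1/2+2/5)/2 = 9/20; similarly 9/40 and 13/40.

(9/20, 9/40, 13/40)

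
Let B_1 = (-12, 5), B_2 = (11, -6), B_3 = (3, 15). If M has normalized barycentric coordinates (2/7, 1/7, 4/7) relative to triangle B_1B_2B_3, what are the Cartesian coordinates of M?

M = (2/7)·B_1 + (1/7)·B_2 + (4/7)·B_3.
x-coordinate: (2/7)·(-12) + (1/7)·11 + (4/7)·3 = -1/7.
y-coordinate: (2/7)·5 + (1/7)·(-6) + (4/7)·15 = 64/7.

(-1/7, 64/7)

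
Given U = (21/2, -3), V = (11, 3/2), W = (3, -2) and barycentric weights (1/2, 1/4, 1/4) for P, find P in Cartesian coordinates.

(35/4, -13/8)

P = (1/2)·U + (1/4)·V + (1/4)·W.
x-coordinate: (1/2)·(21/2) + (1/4)·11 + (1/4)·3 = 35/4.
y-coordinate: (1/2)·(-3) + (1/4)·(3/2) + (1/4)·(-2) = -13/8.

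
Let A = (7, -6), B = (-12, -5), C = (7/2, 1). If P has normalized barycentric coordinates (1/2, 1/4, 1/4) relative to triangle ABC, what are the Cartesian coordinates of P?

(11/8, -4)

P = (1/2)·A + (1/4)·B + (1/4)·C.
x-coordinate: (1/2)·7 + (1/4)·(-12) + (1/4)·(7/2) = 11/8.
y-coordinate: (1/2)·(-6) + (1/4)·(-5) + (1/4)·1 = -4.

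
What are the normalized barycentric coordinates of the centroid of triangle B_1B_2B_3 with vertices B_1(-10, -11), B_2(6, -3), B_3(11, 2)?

The centroid is the average of the vertices, so each weight is 1/3.

(1/3, 1/3, 1/3)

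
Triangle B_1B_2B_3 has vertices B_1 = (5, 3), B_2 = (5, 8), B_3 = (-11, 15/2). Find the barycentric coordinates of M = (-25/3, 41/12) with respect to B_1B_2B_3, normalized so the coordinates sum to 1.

(5/6, -2/3, 5/6)

Signed area of the reference triangle: [B_1B_2B_3] = ½·(5·(8−(15/2)) + 5·(15/2−3) + (-11)·(3−8)) = ½·(5/2 + 45/2 + 55) = 40.
[MB_2B_3] = ½·((-25/3)·(8−(15/2)) + 5·(15/2−(41/12)) + (-11)·(41/12−8)) = ½·(-25/6 + 245/12 + 605/12) = 100/3, so the B_1-coordinate is (100/3)/40 = 5/6.
[B_1MB_3] = ½·(5·(41/12−(15/2)) + (-25/3)·(15/2−3) + (-11)·(3−(41/12))) = ½·(-245/12 − 75/2 + 55/12) = -80/3, so the B_2-coordinate is -2/3.
[B_1B_2M] = ½·(5·(8−(41/12)) + 5·(41/12−3) + (-25/3)·(3−8)) = ½·(275/12 + 25/12 + 125/3) = 100/3, so the B_3-coordinate is 5/6.
Check: 5/6 − 2/3 + 5/6 = 1.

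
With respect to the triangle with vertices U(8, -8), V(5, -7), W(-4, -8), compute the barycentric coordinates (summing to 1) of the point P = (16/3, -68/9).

Signed area of the reference triangle: [UVW] = ½·(8·(-7−(-8)) + 5·(-8−(-8)) + (-4)·(-8−(-7))) = ½·(8 + 0 + 4) = 6.
[PVW] = ½·((16/3)·(-7−(-8)) + 5·(-8−(-68/9)) + (-4)·(-68/9−(-7))) = ½·(16/3 − 20/9 + 20/9) = 8/3, so the U-coordinate is (8/3)/6 = 4/9.
[UPW] = ½·(8·(-68/9−(-8)) + (16/3)·(-8−(-8)) + (-4)·(-8−(-68/9))) = ½·(32/9 + 0 + 16/9) = 8/3, so the V-coordinate is 4/9.
[UVP] = ½·(8·(-7−(-68/9)) + 5·(-68/9−(-8)) + (16/3)·(-8−(-7))) = ½·(40/9 + 20/9 − 16/3) = 2/3, so the W-coordinate is 1/9.
Check: 4/9 + 4/9 + 1/9 = 1.

(4/9, 4/9, 1/9)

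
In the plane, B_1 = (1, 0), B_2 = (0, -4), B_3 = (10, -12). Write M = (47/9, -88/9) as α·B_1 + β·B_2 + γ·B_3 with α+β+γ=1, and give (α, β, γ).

(-1/3, 7/9, 5/9)

Signed area of the reference triangle: [B_1B_2B_3] = ½·(1·(-4−(-12)) + 0·(-12−0) + 10·(0−(-4))) = ½·(8 + 0 + 40) = 24.
[MB_2B_3] = ½·((47/9)·(-4−(-12)) + 0·(-12−(-88/9)) + 10·(-88/9−(-4))) = ½·(376/9 + 0 − 520/9) = -8, so the B_1-coordinate is (-8)/24 = -1/3.
[B_1MB_3] = ½·(1·(-88/9−(-12)) + (47/9)·(-12−0) + 10·(0−(-88/9))) = ½·(20/9 − 188/3 + 880/9) = 56/3, so the B_2-coordinate is 7/9.
[B_1B_2M] = ½·(1·(-4−(-88/9)) + 0·(-88/9−0) + (47/9)·(0−(-4))) = ½·(52/9 + 0 + 188/9) = 40/3, so the B_3-coordinate is 5/9.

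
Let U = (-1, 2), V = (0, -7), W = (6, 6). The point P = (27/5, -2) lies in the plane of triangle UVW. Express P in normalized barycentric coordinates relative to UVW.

Signed area of the reference triangle: [UVW] = ½·((-1)·(-7−6) + 0·(6−2) + 6·(2−(-7))) = ½·(13 + 0 + 54) = 67/2.
[PVW] = ½·((27/5)·(-7−6) + 0·(6−(-2)) + 6·(-2−(-7))) = ½·(-351/5 + 0 + 30) = -201/10, so the U-coordinate is (-201/10)/(67/2) = -3/5.
[UPW] = ½·((-1)·(-2−6) + (27/5)·(6−2) + 6·(2−(-2))) = ½·(8 + 108/5 + 24) = 134/5, so the V-coordinate is 4/5.
[UVP] = ½·((-1)·(-7−(-2)) + 0·(-2−2) + (27/5)·(2−(-7))) = ½·(5 + 0 + 243/5) = 134/5, so the W-coordinate is 4/5.
Check: -3/5 + 4/5 + 4/5 = 1.

(-3/5, 4/5, 4/5)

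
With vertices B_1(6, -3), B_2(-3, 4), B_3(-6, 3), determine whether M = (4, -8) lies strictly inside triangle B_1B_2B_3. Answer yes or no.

no

Barycentric coordinates of M: (43/30, -12/5, 59/30).
The three coordinates are positive, negative, positive; a point is interior exactly when all three are positive.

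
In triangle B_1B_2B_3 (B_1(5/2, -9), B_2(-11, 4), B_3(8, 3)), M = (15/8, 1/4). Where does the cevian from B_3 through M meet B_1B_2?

Barycentric coordinates of M with respect to B_1B_2B_3: (1/4, 1/4, 1/2).
On side B_1B_2 the B_3-coordinate is zero; dropping M's B_3-weight 1/2 and renormalizing the remaining 1/4 : 1/4 gives weights 1/2, 1/2 on B_1, B_2.
N = (1/2)·(5/2, -9) + (1/2)·(-11, 4) = (-17/4, -5/2).

(-17/4, -5/2)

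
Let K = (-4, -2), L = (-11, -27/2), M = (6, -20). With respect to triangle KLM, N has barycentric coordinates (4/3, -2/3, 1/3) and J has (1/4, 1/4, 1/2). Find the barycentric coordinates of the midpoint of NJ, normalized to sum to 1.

Since both coordinate triples sum to 1, the midpoint's barycentrics are the componentwise average.
(4/3+1/4)/2 = 19/24; similarly -5/24 and 5/12.

(19/24, -5/24, 5/12)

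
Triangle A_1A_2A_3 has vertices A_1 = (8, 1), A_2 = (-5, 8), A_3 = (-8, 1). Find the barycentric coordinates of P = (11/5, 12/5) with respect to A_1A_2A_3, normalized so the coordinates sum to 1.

Signed area of the reference triangle: [A_1A_2A_3] = ½·(8·(8−1) + (-5)·(1−1) + (-8)·(1−8)) = ½·(56 + 0 + 56) = 56.
[PA_2A_3] = ½·((11/5)·(8−1) + (-5)·(1−(12/5)) + (-8)·(12/5−8)) = ½·(77/5 + 7 + 224/5) = 168/5, so the A_1-coordinate is (168/5)/56 = 3/5.
[A_1PA_3] = ½·(8·(12/5−1) + (11/5)·(1−1) + (-8)·(1−(12/5))) = ½·(56/5 + 0 + 56/5) = 56/5, so the A_2-coordinate is 1/5.
[A_1A_2P] = ½·(8·(8−(12/5)) + (-5)·(12/5−1) + (11/5)·(1−8)) = ½·(224/5 − 7 − 77/5) = 56/5, so the A_3-coordinate is 1/5.
Check: 3/5 + 1/5 + 1/5 = 1.

(3/5, 1/5, 1/5)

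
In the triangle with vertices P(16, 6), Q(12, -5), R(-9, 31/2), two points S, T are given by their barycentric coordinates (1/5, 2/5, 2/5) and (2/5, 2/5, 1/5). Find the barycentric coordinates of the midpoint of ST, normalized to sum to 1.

Since both coordinate triples sum to 1, the midpoint's barycentrics are the componentwise average.
(1/5+2/5)/2 = 3/10; similarly 2/5 and 3/10.

(3/10, 2/5, 3/10)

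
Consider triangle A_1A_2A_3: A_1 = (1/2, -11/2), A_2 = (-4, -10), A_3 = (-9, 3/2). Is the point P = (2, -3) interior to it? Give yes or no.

no

Barycentric coordinates of P: (416/297, -137/297, 2/33).
The three coordinates are positive, negative, positive; a point is interior exactly when all three are positive.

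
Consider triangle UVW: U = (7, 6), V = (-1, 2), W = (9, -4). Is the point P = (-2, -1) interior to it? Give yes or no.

no

Barycentric coordinates of P: (-9/22, 13/11, 5/22).
The three coordinates are negative, positive, positive; a point is interior exactly when all three are positive.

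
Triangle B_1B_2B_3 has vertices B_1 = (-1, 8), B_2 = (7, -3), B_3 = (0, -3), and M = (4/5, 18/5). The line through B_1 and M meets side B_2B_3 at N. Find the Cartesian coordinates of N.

Barycentric coordinates of M with respect to B_1B_2B_3: (3/5, 1/5, 1/5).
On side B_2B_3 the B_1-coordinate is zero; dropping M's B_1-weight 3/5 and renormalizing the remaining 1/5 : 1/5 gives weights 1/2, 1/2 on B_2, B_3.
N = (1/2)·(7, -3) + (1/2)·(0, -3) = (7/2, -3).

(7/2, -3)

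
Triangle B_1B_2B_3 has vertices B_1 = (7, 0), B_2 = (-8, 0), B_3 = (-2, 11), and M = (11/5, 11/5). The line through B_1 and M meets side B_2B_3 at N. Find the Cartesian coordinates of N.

(-5, 11/2)

Barycentric coordinates of M with respect to B_1B_2B_3: (3/5, 1/5, 1/5).
On side B_2B_3 the B_1-coordinate is zero; dropping M's B_1-weight 3/5 and renormalizing the remaining 1/5 : 1/5 gives weights 1/2, 1/2 on B_2, B_3.
N = (1/2)·(-8, 0) + (1/2)·(-2, 11) = (-5, 11/2).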